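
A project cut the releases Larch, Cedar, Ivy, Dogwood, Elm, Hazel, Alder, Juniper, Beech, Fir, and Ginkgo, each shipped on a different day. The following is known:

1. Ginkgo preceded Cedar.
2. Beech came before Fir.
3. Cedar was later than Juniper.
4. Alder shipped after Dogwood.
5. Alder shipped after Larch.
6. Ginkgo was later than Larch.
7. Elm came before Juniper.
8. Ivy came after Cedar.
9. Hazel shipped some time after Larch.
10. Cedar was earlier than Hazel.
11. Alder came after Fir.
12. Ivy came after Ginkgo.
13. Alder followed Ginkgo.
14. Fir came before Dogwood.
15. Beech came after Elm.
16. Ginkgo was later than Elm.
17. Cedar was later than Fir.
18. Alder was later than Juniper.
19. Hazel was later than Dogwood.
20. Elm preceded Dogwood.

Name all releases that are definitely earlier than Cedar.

Directly stated before Cedar: Fir, Ginkgo, and Juniper.
Beech reaches Cedar via Beech → Fir → Cedar.
Elm reaches Cedar via Elm → Ginkgo → Cedar.
Larch reaches Cedar via Larch → Ginkgo → Cedar.

Beech, Elm, Fir, Ginkgo, Juniper, Larch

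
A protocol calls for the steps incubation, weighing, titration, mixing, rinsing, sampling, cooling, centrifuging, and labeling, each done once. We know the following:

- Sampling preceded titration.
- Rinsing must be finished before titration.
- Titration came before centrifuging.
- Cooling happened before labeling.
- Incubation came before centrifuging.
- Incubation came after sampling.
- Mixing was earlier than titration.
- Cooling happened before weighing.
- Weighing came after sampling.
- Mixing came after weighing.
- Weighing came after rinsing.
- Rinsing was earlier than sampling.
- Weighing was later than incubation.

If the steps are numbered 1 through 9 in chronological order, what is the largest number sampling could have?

Sampling must come before centrifuging, incubation, mixing, titration, and weighing — 5 steps forced after it.
Everything else can be placed before sampling in some valid order, so sampling can sit as late as position 9 − 5 = 4.

4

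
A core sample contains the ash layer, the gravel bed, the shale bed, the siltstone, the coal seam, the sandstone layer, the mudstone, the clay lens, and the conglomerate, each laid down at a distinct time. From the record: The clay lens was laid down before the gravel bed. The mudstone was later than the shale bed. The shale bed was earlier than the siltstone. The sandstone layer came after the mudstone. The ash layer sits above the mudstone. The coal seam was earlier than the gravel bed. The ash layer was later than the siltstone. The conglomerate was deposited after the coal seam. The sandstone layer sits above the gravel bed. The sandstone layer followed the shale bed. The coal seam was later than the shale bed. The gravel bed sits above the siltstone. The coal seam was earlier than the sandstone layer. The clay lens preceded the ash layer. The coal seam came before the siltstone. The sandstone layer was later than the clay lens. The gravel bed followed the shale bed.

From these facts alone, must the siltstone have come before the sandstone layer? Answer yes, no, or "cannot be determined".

Chain the constraints: the siltstone → the gravel bed → the sandstone layer. Each link is directly stated, so the siltstone comes before the sandstone layer.

yes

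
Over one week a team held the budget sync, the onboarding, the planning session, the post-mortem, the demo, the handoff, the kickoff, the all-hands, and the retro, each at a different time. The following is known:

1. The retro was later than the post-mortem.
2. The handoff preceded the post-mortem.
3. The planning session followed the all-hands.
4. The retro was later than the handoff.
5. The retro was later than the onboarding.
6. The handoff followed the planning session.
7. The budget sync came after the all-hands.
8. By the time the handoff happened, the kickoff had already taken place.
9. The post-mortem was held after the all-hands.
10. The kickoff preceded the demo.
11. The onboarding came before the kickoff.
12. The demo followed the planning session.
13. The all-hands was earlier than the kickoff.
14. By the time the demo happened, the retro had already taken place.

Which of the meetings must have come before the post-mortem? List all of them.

the all-hands, the handoff, the kickoff, the onboarding, the planning session

Directly stated before the post-mortem: the all-hands and the handoff.
The kickoff reaches the post-mortem via the kickoff → the handoff → the post-mortem.
The onboarding reaches the post-mortem via the onboarding → the kickoff → the handoff → the post-mortem.
The planning session reaches the post-mortem via the planning session → the handoff → the post-mortem.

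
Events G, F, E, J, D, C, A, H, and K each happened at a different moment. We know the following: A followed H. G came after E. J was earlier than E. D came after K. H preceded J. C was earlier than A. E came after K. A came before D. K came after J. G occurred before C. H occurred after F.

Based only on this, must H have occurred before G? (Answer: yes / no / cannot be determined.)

yes

Chain the constraints: H → J → E → G. Each link is directly stated, so H comes before G.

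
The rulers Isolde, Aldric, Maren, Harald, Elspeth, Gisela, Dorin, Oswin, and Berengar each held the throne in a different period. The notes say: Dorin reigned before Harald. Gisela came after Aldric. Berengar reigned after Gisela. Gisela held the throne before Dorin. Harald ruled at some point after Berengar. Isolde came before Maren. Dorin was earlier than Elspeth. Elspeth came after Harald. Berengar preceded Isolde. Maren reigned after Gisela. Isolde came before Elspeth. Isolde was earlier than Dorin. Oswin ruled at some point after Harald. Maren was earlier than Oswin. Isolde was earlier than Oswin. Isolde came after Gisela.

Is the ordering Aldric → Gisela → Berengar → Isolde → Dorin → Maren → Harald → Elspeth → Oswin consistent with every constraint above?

yes

Check each stated constraint against the proposed order — e.g. Gisela is ahead of Maren; Isolde is ahead of Oswin. Every pair is in the required order; nothing is violated.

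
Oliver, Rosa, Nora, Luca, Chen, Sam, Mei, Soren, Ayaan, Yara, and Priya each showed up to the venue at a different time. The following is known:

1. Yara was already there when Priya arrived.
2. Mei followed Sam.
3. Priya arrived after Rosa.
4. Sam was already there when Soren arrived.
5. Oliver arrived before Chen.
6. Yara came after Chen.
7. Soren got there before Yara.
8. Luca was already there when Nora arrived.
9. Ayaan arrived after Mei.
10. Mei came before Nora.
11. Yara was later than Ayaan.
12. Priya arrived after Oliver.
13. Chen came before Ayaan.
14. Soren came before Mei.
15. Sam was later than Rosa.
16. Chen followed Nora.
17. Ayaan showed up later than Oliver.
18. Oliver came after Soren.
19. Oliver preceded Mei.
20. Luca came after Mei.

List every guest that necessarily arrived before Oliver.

Rosa, Sam, Soren

Directly stated before Oliver: Soren.
Rosa reaches Oliver via Rosa → Sam → Soren → Oliver.
Sam reaches Oliver via Sam → Soren → Oliver.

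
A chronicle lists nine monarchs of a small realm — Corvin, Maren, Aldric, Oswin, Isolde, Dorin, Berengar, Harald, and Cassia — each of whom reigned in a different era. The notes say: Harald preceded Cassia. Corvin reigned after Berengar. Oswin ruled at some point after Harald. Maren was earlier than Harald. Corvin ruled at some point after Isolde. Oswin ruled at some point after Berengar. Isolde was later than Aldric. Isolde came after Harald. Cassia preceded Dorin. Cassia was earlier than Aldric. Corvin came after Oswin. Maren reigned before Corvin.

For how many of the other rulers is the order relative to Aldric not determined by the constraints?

Forced before Aldric: Cassia, Harald, and Maren; forced after Aldric: Corvin and Isolde.
That leaves Berengar, Dorin, and Oswin with no forced order relative to Aldric — 3.

3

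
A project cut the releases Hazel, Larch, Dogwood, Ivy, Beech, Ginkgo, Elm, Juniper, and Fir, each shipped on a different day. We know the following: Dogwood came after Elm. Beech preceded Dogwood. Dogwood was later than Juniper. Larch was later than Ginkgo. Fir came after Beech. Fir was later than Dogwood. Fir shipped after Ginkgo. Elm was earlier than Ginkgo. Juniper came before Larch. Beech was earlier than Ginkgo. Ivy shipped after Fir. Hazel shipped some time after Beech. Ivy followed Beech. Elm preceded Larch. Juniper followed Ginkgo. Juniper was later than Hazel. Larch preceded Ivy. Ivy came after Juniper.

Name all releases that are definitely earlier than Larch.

Directly stated before Larch: Elm, Ginkgo, and Juniper.
Beech reaches Larch via Beech → Ginkgo → Larch.
Hazel reaches Larch via Hazel → Juniper → Larch.

Beech, Elm, Ginkgo, Hazel, Juniper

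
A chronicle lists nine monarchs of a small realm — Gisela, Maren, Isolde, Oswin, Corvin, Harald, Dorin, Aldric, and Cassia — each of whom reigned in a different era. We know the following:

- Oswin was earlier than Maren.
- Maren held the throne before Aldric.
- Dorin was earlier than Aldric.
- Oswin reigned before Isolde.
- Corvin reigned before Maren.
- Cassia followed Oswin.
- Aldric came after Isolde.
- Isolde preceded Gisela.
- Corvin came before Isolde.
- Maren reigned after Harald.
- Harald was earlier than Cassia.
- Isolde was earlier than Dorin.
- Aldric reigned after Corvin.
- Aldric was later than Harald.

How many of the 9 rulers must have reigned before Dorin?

3

Directly stated before Dorin: Isolde.
Corvin reaches Dorin via Corvin → Isolde → Dorin.
Oswin reaches Dorin via Oswin → Isolde → Dorin.
No chain forces Gisela (or any of the others) ahead of Dorin.
That's Corvin, Isolde, and Oswin — 3 in all.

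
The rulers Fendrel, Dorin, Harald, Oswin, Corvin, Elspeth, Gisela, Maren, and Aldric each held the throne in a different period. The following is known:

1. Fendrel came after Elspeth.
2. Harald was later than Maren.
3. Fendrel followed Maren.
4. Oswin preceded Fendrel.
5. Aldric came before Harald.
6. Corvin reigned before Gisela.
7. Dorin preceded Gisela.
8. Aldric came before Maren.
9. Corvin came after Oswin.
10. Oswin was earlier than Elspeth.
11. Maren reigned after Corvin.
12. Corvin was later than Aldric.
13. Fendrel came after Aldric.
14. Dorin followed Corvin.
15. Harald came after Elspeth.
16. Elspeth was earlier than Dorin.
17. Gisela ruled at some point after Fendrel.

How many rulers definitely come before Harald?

Directly stated before Harald: Aldric, Elspeth, and Maren.
Corvin reaches Harald via Corvin → Maren → Harald.
Oswin reaches Harald via Oswin → Elspeth → Harald.
No chain forces Gisela (or any of the others) ahead of Harald.
That's Aldric, Corvin, Elspeth, Maren, and Oswin — 5 in all.

5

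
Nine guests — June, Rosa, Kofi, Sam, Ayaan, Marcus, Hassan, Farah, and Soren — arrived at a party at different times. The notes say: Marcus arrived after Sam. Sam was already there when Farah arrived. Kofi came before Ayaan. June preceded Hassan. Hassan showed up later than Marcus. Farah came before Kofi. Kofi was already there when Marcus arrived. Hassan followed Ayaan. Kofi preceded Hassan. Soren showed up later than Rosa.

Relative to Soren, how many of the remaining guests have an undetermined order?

7

Forced before Soren: Rosa.
That leaves Ayaan, Farah, Hassan, June, Kofi, Marcus, and Sam with no forced order relative to Soren — 7.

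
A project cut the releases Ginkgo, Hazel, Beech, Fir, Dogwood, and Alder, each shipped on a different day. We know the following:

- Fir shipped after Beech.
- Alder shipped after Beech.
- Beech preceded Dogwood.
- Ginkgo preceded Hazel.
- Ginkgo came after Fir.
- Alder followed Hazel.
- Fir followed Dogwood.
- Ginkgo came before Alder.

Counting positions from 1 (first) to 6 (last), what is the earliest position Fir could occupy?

Beech and Dogwood must both come before Fir — 2 forced predecessors.
Nothing else is forced ahead of Fir, so its earliest slot is position 2 + 1 = 3.

3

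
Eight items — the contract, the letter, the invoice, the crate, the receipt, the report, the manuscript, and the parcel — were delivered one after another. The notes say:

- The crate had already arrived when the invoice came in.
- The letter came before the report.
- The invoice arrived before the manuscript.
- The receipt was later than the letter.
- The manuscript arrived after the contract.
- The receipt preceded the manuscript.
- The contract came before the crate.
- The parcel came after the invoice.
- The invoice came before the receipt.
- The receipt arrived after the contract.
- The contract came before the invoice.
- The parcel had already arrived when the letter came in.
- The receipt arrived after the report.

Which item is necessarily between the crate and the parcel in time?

Tracing the constraints gives the crate → the invoice → the parcel, so the invoice sits after the crate and before the parcel.
No other item is forced both after the crate and before the parcel.

the invoice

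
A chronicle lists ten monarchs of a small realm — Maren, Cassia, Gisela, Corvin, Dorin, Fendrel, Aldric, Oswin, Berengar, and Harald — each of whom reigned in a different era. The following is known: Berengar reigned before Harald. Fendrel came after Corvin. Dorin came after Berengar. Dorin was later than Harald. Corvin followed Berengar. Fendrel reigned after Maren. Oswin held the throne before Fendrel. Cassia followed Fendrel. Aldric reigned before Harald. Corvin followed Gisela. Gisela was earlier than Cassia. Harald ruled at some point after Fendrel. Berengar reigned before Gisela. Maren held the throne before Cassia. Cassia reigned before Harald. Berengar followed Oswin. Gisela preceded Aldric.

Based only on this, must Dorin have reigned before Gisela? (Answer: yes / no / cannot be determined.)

no

Tracing the constraints gives Gisela → Cassia → Harald → Dorin, so Gisela must come before Dorin.
That means Dorin cannot be before Gisela.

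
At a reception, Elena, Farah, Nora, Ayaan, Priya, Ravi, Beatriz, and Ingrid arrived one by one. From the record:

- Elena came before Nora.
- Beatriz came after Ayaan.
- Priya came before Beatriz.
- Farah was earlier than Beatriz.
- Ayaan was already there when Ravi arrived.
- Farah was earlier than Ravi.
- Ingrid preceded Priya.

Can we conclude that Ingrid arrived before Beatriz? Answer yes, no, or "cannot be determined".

Chain the constraints: Ingrid → Priya → Beatriz. Each link is directly stated, so Ingrid comes before Beatriz.

yes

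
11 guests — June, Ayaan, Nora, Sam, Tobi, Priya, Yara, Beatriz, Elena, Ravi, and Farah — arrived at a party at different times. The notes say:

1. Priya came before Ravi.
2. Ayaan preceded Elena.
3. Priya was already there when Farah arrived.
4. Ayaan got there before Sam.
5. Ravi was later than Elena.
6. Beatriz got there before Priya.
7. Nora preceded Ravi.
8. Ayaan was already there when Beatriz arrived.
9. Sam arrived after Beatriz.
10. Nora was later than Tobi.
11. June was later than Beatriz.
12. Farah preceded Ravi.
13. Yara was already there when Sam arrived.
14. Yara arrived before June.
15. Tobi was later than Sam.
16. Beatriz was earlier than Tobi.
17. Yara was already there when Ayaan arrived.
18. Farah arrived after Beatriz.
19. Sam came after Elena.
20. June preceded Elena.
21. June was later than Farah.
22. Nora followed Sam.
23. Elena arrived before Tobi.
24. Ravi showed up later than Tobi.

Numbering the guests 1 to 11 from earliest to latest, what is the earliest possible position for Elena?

Ayaan, Beatriz, Farah, June, Priya, and Yara must all come before Elena — 6 forced predecessors.
Nothing else is forced ahead of Elena, so their earliest slot is position 6 + 1 = 7.

7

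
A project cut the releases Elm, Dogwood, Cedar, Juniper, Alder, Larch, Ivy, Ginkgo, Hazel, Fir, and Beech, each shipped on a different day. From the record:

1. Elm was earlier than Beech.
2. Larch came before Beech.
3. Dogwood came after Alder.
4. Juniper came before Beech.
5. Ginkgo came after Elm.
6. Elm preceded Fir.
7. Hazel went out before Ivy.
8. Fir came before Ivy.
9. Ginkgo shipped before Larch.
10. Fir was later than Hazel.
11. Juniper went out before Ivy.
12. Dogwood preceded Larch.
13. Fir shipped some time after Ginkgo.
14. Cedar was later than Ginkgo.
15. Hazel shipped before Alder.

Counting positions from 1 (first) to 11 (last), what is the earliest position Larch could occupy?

6

Alder, Dogwood, Elm, Ginkgo, and Hazel must all come before Larch — 5 forced predecessors.
Nothing else is forced ahead of Larch, so its earliest slot is position 5 + 1 = 6.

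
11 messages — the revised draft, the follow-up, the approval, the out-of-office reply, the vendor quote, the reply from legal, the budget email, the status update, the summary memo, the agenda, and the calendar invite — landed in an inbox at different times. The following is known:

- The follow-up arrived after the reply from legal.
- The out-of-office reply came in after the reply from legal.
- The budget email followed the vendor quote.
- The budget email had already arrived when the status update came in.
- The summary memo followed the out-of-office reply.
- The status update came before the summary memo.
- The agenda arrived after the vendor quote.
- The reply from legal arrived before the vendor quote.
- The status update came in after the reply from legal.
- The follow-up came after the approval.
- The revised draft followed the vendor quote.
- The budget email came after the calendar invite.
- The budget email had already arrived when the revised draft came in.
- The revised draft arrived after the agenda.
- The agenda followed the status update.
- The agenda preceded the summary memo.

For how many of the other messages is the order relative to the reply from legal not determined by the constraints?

Forced after the reply from legal: the agenda, the budget email, the follow-up, the out-of-office reply, the revised draft, the status update, the summary memo, and the vendor quote.
That leaves the approval and the calendar invite with no forced order relative to the reply from legal — 2.

2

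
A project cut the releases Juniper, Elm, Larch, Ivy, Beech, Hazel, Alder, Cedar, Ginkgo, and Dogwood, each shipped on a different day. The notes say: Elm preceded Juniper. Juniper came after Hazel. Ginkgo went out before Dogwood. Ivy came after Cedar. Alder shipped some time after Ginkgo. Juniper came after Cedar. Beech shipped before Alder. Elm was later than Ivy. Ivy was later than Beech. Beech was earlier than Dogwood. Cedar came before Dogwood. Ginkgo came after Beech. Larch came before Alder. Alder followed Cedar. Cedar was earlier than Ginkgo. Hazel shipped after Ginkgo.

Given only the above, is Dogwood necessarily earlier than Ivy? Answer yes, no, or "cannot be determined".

cannot be determined

No chain of stated constraints runs from Dogwood to Ivy, and none runs from Ivy to Dogwood either.
So the relative order of Dogwood and Ivy is not fixed by the given facts.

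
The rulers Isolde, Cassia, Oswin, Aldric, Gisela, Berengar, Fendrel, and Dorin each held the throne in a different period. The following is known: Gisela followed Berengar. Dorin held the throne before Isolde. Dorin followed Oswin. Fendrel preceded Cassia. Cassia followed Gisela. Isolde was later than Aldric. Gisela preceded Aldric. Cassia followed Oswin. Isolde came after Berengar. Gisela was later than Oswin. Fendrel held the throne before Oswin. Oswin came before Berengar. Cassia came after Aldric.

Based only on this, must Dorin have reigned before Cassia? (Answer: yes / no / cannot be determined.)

No chain of stated constraints runs from Dorin to Cassia, and none runs from Cassia to Dorin either.
So the relative order of Dorin and Cassia is not fixed by the given facts.

cannot be determined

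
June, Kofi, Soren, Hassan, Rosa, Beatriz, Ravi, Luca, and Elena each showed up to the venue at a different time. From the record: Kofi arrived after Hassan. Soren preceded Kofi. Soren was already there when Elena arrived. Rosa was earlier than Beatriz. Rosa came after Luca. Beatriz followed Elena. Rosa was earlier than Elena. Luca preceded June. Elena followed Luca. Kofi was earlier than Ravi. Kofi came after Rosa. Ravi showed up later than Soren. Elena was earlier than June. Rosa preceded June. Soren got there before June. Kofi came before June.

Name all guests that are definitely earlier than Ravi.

Directly stated before Ravi: Kofi and Soren.
Hassan reaches Ravi via Hassan → Kofi → Ravi.
Luca reaches Ravi via Luca → Rosa → Kofi → Ravi.
Rosa reaches Ravi via Rosa → Kofi → Ravi.

Hassan, Kofi, Luca, Rosa, Soren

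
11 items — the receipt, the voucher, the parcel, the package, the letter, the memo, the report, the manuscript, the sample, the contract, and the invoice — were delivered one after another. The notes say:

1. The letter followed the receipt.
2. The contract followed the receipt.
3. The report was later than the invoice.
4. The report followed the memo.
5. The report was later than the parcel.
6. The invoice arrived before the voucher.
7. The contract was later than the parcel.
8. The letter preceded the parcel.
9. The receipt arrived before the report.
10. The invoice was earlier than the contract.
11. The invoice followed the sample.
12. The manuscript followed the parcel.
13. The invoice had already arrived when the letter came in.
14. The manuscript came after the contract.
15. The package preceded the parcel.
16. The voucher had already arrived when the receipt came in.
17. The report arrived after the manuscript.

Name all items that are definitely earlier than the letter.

Directly stated before the letter: the invoice and the receipt.
The sample reaches the letter via the sample → the invoice → the letter.
The voucher reaches the letter via the voucher → the receipt → the letter.
No chain forces the parcel (or any of the others) ahead of the letter.

the invoice, the receipt, the sample, the voucher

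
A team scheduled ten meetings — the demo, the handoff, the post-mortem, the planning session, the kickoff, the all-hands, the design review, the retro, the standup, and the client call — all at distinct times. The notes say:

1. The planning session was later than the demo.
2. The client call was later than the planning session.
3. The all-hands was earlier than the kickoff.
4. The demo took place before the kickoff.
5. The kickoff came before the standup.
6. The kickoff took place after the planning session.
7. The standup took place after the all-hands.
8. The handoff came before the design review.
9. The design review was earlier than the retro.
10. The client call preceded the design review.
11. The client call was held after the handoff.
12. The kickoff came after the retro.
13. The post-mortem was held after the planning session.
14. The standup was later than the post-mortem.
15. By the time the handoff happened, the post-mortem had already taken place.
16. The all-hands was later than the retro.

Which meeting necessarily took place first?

the demo

The demo has a chain of constraints placing it before every other meeting, so the demo must be first.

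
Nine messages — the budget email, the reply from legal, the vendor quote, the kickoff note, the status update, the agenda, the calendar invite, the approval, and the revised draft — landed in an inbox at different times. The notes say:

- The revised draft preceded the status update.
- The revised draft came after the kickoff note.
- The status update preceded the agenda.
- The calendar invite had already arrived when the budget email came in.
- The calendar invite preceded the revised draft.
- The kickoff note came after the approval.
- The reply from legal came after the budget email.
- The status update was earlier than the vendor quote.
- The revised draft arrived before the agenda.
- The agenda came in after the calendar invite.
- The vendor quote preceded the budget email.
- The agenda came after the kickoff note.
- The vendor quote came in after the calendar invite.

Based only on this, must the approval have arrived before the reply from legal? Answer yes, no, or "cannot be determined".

yes

Chain the constraints: the approval → the kickoff note → the revised draft → the status update → the vendor quote → the budget email → the reply from legal. Each link is directly stated, so the approval comes before the reply from legal.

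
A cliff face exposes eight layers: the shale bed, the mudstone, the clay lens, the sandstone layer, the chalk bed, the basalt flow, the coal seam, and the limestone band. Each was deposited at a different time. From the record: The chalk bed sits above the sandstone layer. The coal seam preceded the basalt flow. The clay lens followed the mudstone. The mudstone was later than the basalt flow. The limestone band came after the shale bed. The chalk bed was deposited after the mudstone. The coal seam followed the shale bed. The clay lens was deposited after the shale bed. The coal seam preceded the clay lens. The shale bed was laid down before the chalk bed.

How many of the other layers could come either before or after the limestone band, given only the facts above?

6

Forced before the limestone band: the shale bed.
That leaves the basalt flow, the chalk bed, the clay lens, the coal seam, the mudstone, and the sandstone layer with no forced order relative to the limestone band — 6.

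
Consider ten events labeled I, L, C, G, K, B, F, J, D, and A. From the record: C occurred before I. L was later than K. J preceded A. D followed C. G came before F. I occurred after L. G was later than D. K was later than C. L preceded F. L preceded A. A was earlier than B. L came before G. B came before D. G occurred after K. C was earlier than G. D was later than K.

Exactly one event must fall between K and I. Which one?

Tracing the constraints gives K → L → I, so L sits after K and before I.
No other event is forced both after K and before I.

L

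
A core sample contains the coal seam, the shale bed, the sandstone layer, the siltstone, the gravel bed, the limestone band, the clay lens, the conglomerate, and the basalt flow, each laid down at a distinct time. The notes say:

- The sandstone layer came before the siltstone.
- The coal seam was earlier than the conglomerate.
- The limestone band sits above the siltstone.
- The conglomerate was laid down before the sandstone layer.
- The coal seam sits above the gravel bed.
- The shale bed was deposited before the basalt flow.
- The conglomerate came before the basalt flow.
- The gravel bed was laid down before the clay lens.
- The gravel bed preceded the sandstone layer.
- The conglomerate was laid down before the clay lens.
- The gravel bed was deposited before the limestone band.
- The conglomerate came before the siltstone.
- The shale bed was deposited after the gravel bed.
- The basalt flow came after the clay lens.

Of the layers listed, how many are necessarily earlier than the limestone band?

Directly stated before the limestone band: the gravel bed and the siltstone.
The coal seam reaches the limestone band via the coal seam → the conglomerate → the siltstone → the limestone band.
The conglomerate reaches the limestone band via the conglomerate → the siltstone → the limestone band.
The sandstone layer reaches the limestone band via the sandstone layer → the siltstone → the limestone band.
That's the coal seam, the conglomerate, the gravel bed, the sandstone layer, and the siltstone — 5 in all.

5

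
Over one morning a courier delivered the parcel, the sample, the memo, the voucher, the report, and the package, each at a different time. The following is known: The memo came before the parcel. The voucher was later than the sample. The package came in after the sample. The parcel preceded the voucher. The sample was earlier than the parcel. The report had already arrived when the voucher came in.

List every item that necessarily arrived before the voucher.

Directly stated before the voucher: the parcel, the report, and the sample.
The memo reaches the voucher via the memo → the parcel → the voucher.
No chain forces the package ahead of the voucher.

the memo, the parcel, the report, the sample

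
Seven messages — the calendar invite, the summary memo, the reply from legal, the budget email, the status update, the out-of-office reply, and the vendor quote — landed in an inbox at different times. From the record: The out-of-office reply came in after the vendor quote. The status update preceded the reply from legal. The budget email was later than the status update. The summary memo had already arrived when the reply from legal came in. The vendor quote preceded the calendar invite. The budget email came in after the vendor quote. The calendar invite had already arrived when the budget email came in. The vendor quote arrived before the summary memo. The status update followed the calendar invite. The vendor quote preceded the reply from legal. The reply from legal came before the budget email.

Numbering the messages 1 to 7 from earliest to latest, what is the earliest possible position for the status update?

The calendar invite and the vendor quote must both come before the status update — 2 forced predecessors.
Nothing else is forced ahead of the status update, so its earliest slot is position 2 + 1 = 3.

3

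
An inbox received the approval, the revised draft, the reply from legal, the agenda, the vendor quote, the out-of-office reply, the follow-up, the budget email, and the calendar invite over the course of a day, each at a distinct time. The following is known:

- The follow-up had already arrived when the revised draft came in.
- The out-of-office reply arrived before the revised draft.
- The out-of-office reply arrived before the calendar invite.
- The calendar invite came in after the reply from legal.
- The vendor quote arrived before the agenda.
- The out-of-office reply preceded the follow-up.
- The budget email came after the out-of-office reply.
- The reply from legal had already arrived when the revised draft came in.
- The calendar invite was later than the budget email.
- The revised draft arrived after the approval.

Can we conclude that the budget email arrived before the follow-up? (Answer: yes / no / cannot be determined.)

No chain of stated constraints runs from the budget email to the follow-up, and none runs from the follow-up to the budget email either.
So the relative order of the budget email and the follow-up is not fixed by the given facts.

cannot be determined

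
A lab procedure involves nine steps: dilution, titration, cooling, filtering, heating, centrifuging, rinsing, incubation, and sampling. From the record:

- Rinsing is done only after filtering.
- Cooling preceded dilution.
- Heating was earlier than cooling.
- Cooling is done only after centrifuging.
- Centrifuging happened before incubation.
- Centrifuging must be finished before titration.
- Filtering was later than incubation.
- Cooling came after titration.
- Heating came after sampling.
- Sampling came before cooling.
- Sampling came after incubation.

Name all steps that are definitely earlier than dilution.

Directly stated before dilution: cooling.
Centrifuging reaches dilution via centrifuging → cooling → dilution.
Heating reaches dilution via heating → cooling → dilution.
Incubation reaches dilution via incubation → sampling → cooling → dilution.
Likewise sampling and titration each reach dilution by chaining the stated constraints.

centrifuging, cooling, heating, incubation, sampling, titration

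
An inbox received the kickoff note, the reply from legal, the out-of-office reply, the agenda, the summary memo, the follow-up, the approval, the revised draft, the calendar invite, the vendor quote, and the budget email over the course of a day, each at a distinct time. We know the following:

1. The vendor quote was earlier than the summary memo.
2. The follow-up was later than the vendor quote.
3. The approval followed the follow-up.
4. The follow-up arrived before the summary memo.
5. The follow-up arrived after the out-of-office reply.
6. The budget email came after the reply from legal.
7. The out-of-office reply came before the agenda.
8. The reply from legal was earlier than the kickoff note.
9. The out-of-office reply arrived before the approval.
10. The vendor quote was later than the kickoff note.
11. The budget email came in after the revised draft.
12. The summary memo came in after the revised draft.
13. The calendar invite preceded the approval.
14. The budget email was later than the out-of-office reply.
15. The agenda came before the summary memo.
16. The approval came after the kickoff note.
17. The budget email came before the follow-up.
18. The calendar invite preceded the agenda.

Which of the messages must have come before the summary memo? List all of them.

the agenda, the budget email, the calendar invite, the follow-up, the kickoff note, the out-of-office reply, the reply from legal, the revised draft, the vendor quote

Directly stated before the summary memo: the agenda, the follow-up, the revised draft, and the vendor quote.
The budget email reaches the summary memo via the budget email → the follow-up → the summary memo.
The calendar invite reaches the summary memo via the calendar invite → the agenda → the summary memo.
The kickoff note reaches the summary memo via the kickoff note → the vendor quote → the summary memo.
Likewise the out-of-office reply and the reply from legal each reach the summary memo by chaining the stated constraints.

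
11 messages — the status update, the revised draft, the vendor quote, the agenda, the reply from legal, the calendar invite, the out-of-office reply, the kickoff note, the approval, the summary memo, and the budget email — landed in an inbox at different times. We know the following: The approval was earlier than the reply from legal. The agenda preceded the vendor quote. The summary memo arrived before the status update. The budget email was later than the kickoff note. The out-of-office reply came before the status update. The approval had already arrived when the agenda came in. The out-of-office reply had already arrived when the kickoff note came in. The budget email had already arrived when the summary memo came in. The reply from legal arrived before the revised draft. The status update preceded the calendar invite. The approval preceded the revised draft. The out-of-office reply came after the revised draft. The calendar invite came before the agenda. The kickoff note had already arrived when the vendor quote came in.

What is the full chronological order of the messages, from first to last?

The constraints fix every adjacent pair, so only one ordering works:
the approval → the reply from legal → the revised draft → the out-of-office reply → the kickoff note → the budget email → the summary memo → the status update → the calendar invite → the agenda → the vendor quote.

the approval, the reply from legal, the revised draft, the out-of-office reply, the kickoff note, the budget email, the summary memo, the status update, the calendar invite, the agenda, the vendor quote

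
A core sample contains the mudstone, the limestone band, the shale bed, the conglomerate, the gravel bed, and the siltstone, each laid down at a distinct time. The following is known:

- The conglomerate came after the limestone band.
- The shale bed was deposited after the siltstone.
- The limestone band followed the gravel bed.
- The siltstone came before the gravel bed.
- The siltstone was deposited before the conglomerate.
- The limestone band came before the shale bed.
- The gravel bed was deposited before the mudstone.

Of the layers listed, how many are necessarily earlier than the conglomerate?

Directly stated before the conglomerate: the limestone band and the siltstone.
The gravel bed reaches the conglomerate via the gravel bed → the limestone band → the conglomerate.
That's the gravel bed, the limestone band, and the siltstone — 3 in all.

3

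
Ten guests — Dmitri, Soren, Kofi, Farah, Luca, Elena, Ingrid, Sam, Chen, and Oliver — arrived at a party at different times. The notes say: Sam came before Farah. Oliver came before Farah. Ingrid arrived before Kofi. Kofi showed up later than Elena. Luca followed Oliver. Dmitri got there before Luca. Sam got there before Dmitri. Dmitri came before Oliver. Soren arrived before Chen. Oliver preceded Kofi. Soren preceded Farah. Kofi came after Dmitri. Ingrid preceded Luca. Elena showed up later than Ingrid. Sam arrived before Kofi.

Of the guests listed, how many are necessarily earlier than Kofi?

5

Directly stated before Kofi: Dmitri, Elena, Ingrid, Oliver, and Sam.
That's Dmitri, Elena, Ingrid, Oliver, and Sam — 5 in all.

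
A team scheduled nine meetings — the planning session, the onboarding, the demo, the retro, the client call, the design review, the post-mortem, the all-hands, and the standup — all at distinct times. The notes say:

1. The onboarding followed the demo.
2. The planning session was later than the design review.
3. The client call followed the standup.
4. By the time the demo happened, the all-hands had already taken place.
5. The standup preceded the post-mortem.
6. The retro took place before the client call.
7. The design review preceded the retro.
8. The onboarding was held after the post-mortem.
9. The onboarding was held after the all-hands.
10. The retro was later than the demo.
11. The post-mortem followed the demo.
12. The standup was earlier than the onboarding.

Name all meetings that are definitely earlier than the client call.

Directly stated before the client call: the retro and the standup.
The all-hands reaches the client call via the all-hands → the demo → the retro → the client call.
The demo reaches the client call via the demo → the retro → the client call.
The design review reaches the client call via the design review → the retro → the client call.

the all-hands, the demo, the design review, the retro, the standup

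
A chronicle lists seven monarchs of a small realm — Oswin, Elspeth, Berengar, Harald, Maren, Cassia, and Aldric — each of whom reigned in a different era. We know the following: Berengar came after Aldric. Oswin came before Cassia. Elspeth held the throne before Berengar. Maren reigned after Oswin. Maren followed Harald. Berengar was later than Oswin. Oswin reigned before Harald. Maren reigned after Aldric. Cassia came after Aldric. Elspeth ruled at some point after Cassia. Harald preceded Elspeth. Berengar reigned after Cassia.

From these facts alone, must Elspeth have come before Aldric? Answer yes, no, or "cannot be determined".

Tracing the constraints gives Aldric → Cassia → Elspeth, so Aldric must come before Elspeth.
That means Elspeth cannot be before Aldric.

no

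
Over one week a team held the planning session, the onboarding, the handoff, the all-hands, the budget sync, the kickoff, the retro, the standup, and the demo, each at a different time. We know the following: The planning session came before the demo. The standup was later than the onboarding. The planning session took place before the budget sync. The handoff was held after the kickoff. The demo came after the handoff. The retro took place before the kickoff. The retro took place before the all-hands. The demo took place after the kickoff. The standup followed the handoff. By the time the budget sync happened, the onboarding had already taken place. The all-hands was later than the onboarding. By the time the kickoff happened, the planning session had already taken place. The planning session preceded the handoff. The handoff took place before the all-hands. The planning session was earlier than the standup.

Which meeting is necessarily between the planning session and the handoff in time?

the kickoff

Tracing the constraints gives the planning session → the kickoff → the handoff, so the kickoff sits after the planning session and before the handoff.
No other meeting is forced both after the planning session and before the handoff.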